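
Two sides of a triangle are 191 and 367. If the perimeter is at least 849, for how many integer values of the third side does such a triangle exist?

Triangle inequality: 176 < x < 558. Perimeter ≥ 849 gives x ≥ 849 − 191 − 367 = 291.
So 291 ≤ x < 558; integers 291 through 557: 267 values.

267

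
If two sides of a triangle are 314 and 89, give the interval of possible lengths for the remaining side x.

By the triangle inequality, x must be less than 314 + 89 = 403 and greater than |314 − 89| = 225.

225 < x < 403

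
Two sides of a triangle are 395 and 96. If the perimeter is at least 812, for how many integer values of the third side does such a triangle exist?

Triangle inequality: 299 < x < 491. Perimeter ≥ 812 gives x ≥ 812 − 395 − 96 = 321.
So 321 ≤ x < 491; integers 321 through 490: 170 values.

170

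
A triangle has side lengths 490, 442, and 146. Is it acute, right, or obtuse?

Compare the square of the longest side to the sum of squares of the other two: 146² + 442² = 216680 < 240100 = 490².

obtuse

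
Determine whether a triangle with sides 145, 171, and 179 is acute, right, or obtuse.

Compare the square of the longest side to the sum of squares of the other two: 145² + 171² = 50266 > 32041 = 179².

acute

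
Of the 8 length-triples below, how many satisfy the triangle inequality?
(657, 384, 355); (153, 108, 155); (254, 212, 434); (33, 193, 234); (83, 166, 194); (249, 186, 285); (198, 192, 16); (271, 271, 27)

(355,384,657): 355+384 > 657 → valid
(108,153,155): 108+153 > 155 → valid
(212,254,434): 212+254 > 434 → valid
(33,193,234): 33+193 ≤ 234 → not valid
(83,166,194): 83+166 > 194 → valid
(186,249,285): 186+249 > 285 → valid
(16,192,198): 16+192 > 198 → valid
(27,271,271): 27+271 > 271 → valid
7 of the 8 triples form a triangle.

7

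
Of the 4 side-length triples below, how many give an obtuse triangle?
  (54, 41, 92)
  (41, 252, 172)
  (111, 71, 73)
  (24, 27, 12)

3

(54,41,92): 41²+54² = 4597 < 8464 = 92² → obtuse
(41,252,172): 41+172 ≤ 252, not a triangle
(111,71,73): 71²+73² = 10370 < 12321 = 111² → obtuse
(24,27,12): 12²+24² = 720 < 729 = 27² → obtuse
3 of the 4 are obtuse.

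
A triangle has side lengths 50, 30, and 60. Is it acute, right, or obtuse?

obtuse

Compare the square of the longest side to the sum of squares of the other two: 30² + 50² = 3400 < 3600 = 60².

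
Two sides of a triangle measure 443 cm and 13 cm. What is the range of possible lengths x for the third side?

By the triangle inequality, x must be less than 443 + 13 = 456 and greater than |443 − 13| = 430.

430 < x < 456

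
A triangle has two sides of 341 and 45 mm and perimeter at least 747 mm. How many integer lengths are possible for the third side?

Triangle inequality: 296 < x < 386. Perimeter ≥ 747 gives x ≥ 747 − 341 − 45 = 361.
So 361 ≤ x < 386; integers 361 through 385: 25 values.

25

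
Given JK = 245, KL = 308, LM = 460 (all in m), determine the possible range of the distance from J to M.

0 ≤ JM ≤ 1013 m

The maximum is all hops collinear in one direction: 245 + 308 + 460 = 1013.
The longest hop is 460; the others sum to 553. Since 460 ≤ 553, the path can fold back on itself completely, so the minimum distance is 0.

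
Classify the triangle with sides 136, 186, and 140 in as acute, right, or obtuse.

acute

Compare the square of the longest side to the sum of squares of the other two: 136² + 140² = 38096 > 34596 = 186².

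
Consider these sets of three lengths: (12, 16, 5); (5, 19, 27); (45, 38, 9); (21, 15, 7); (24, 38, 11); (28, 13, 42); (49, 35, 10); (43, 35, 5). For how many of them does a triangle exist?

3

(5,12,16): 5+12 > 16 → valid
(5,19,27): 5+19 ≤ 27 → not valid
(9,38,45): 9+38 > 45 → valid
(7,15,21): 7+15 > 21 → valid
(11,24,38): 11+24 ≤ 38 → not valid
(13,28,42): 13+28 ≤ 42 → not valid
(10,35,49): 10+35 ≤ 49 → not valid
(5,35,43): 5+35 ≤ 43 → not valid
3 of the 8 triples form a triangle.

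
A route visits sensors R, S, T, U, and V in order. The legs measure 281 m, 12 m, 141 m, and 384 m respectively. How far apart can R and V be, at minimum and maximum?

The maximum is all hops collinear in one direction: 281 + 12 + 141 + 384 = 818.
The longest hop is 384; the others sum to 434. Since 384 ≤ 434, the path can fold back on itself completely, so the minimum distance is 0.

0 ≤ RV ≤ 818 m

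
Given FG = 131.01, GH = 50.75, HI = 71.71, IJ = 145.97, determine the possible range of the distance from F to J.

The maximum is all hops collinear in one direction: 131.01 + 50.75 + 71.71 + 145.97 = 399.44.
The longest hop is 145.97; the others sum to 253.47. Since 145.97 ≤ 253.47, the path can fold back on itself completely, so the minimum distance is 0.

0 ≤ FJ ≤ 399.44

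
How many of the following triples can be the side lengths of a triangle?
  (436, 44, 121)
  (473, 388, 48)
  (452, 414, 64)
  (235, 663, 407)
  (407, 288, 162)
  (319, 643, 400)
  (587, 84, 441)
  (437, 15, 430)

4

(44,121,436): 44+121 ≤ 436 → not valid
(48,388,473): 48+388 ≤ 473 → not valid
(64,414,452): 64+414 > 452 → valid
(235,407,663): 235+407 ≤ 663 → not valid
(162,288,407): 162+288 > 407 → valid
(319,400,643): 319+400 > 643 → valid
(84,441,587): 84+441 ≤ 587 → not valid
(15,430,437): 15+430 > 437 → valid
4 of the 8 triples form a triangle.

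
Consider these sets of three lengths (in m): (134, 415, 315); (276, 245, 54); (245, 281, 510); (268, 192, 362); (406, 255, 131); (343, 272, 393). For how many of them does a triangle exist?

(134,315,415): 134+315 > 415 → valid
(54,245,276): 54+245 > 276 → valid
(245,281,510): 245+281 > 510 → valid
(192,268,362): 192+268 > 362 → valid
(131,255,406): 131+255 ≤ 406 → not valid
(272,343,393): 272+343 > 393 → valid
5 of the 6 triples form a triangle.

5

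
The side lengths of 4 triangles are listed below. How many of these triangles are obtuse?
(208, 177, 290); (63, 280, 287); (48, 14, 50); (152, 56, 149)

(208,177,290): 177²+208² = 74593 < 84100 = 290² → obtuse
(63,280,287): 63²+280² = 82369 = 287² → right
(48,14,50): 14²+48² = 2500 = 50² → right
(152,56,149): 56²+149² = 25337 > 23104 = 152² → acute
1 of the 4 is obtuse.

1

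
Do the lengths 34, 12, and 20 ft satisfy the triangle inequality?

The longest side is 34, but the other two sum to only 32.
32 < 34, so the triangle inequality fails.

No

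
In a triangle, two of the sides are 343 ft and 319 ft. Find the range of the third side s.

By the triangle inequality, s must be less than 343 + 319 = 662 and greater than |343 − 319| = 24.

24 < s < 662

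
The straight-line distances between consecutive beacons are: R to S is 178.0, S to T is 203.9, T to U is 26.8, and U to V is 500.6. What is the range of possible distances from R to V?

91.9 ≤ RV ≤ 909.3

The maximum is all hops collinear in one direction: 178.0 + 203.9 + 26.8 + 500.6 = 909.3.
The longest hop is 500.6; the others sum to 408.7. Folding the others back against it leaves at least 500.6 − 408.7 = 91.9.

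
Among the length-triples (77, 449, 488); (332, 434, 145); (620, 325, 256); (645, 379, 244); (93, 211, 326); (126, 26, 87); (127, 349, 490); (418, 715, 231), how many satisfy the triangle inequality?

2

(77,449,488): 77+449 > 488 → valid
(145,332,434): 145+332 > 434 → valid
(256,325,620): 256+325 ≤ 620 → not valid
(244,379,645): 244+379 ≤ 645 → not valid
(93,211,326): 93+211 ≤ 326 → not valid
(26,87,126): 26+87 ≤ 126 → not valid
(127,349,490): 127+349 ≤ 490 → not valid
(231,418,715): 231+418 ≤ 715 → not valid
2 of the 8 triples form a triangle.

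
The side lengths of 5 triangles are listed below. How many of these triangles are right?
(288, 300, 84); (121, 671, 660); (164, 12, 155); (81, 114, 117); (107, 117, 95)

2

(288,300,84): 84²+288² = 90000 = 300² → right
(121,671,660): 121²+660² = 450241 = 671² → right
(164,12,155): 12²+155² = 24169 < 26896 = 164² → obtuse
(81,114,117): 81²+114² = 19557 > 13689 = 117² → acute
(107,117,95): 95²+107² = 20474 > 13689 = 117² → acute
2 of the 5 are right.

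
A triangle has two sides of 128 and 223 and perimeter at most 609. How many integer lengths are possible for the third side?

163

Triangle inequality: 95 < x < 351. Perimeter ≤ 609 gives x ≤ 609 − 128 − 223 = 258.
So 95 < x ≤ 258; integers 96 through 258: 163 values.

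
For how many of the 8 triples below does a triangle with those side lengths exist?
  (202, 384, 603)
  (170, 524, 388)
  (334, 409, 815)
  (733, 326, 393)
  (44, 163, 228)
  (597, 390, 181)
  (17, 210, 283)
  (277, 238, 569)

1

(202,384,603): 202+384 ≤ 603 → not valid
(170,388,524): 170+388 > 524 → valid
(334,409,815): 334+409 ≤ 815 → not valid
(326,393,733): 326+393 ≤ 733 → not valid
(44,163,228): 44+163 ≤ 228 → not valid
(181,390,597): 181+390 ≤ 597 → not valid
(17,210,283): 17+210 ≤ 283 → not valid
(238,277,569): 238+277 ≤ 569 → not valid
1 of the 8 triples forms a triangle.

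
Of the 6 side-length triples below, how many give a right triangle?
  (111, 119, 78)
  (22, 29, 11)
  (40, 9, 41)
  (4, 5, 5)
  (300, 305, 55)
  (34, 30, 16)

(111,119,78): 78²+111² = 18405 > 14161 = 119² → acute
(22,29,11): 11²+22² = 605 < 841 = 29² → obtuse
(40,9,41): 9²+40² = 1681 = 41² → right
(4,5,5): 4²+5² = 41 > 25 = 5² → acute
(300,305,55): 55²+300² = 93025 = 305² → right
(34,30,16): 16²+30² = 1156 = 34² → right
3 of the 6 are right.

3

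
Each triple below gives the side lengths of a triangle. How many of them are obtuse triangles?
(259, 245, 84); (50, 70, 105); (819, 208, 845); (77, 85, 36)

(259,245,84): 84²+245² = 67081 = 259² → right
(50,70,105): 50²+70² = 7400 < 11025 = 105² → obtuse
(819,208,845): 208²+819² = 714025 = 845² → right
(77,85,36): 36²+77² = 7225 = 85² → right
1 of the 4 is obtuse.

1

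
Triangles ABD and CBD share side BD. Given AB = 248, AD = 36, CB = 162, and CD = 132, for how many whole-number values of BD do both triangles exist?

71

From triangle ABD: 212 < BD < 284.
From triangle CBD: 30 < BD < 294.
Intersection: 212 < BD < 284, so integers 213 through 283: 71 values.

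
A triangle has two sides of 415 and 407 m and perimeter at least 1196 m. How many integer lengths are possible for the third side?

Triangle inequality: 8 < x < 822. Perimeter ≥ 1196 gives x ≥ 1196 − 415 − 407 = 374.
So 374 ≤ x < 822; integers 374 through 821: 448 values.

448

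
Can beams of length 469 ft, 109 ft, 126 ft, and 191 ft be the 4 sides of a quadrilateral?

For a quadrilateral, each side must be shorter than the sum of the others.
Here the longest side is 469, but the remaining 3 sides sum to only 426.

No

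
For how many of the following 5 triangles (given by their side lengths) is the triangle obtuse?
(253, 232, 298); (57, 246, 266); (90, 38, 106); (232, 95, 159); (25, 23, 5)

4

(253,232,298): 232²+253² = 117833 > 88804 = 298² → acute
(57,246,266): 57²+246² = 63765 < 70756 = 266² → obtuse
(90,38,106): 38²+90² = 9544 < 11236 = 106² → obtuse
(232,95,159): 95²+159² = 34306 < 53824 = 232² → obtuse
(25,23,5): 5²+23² = 554 < 625 = 25² → obtuse
4 of the 5 are obtuse.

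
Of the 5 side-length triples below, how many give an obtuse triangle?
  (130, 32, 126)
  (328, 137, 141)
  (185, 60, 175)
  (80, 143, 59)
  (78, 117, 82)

1

(130,32,126): 32²+126² = 16900 = 130² → right
(328,137,141): 137+141 ≤ 328, not a triangle
(185,60,175): 60²+175² = 34225 = 185² → right
(80,143,59): 59+80 ≤ 143, not a triangle
(78,117,82): 78²+82² = 12808 < 13689 = 117² → obtuse
1 of the 5 is obtuse.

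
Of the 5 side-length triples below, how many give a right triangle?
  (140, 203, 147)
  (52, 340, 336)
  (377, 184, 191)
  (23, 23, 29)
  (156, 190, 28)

(140,203,147): 140²+147² = 41209 = 203² → right
(52,340,336): 52²+336² = 115600 = 340² → right
(377,184,191): 184+191 ≤ 377, not a triangle
(23,23,29): 23²+23² = 1058 > 841 = 29² → acute
(156,190,28): 28+156 ≤ 190, not a triangle
2 of the 5 are right.

2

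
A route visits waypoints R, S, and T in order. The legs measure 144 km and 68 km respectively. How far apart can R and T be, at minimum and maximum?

By the triangle inequality, |144 − 68| ≤ RT ≤ 144 + 68.

76 ≤ RT ≤ 212 km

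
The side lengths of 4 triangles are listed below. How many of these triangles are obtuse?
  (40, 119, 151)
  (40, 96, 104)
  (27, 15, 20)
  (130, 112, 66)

2

(40,119,151): 40²+119² = 15761 < 22801 = 151² → obtuse
(40,96,104): 40²+96² = 10816 = 104² → right
(27,15,20): 15²+20² = 625 < 729 = 27² → obtuse
(130,112,66): 66²+112² = 16900 = 130² → right
2 of the 4 are obtuse.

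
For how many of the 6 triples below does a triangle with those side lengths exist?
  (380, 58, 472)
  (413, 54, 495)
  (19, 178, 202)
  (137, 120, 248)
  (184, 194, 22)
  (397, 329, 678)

3

(58,380,472): 58+380 ≤ 472 → not valid
(54,413,495): 54+413 ≤ 495 → not valid
(19,178,202): 19+178 ≤ 202 → not valid
(120,137,248): 120+137 > 248 → valid
(22,184,194): 22+184 > 194 → valid
(329,397,678): 329+397 > 678 → valid
3 of the 6 triples form a triangle.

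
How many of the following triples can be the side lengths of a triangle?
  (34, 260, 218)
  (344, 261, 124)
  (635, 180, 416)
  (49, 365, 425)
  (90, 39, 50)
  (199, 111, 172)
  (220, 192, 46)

(34,218,260): 34+218 ≤ 260 → not valid
(124,261,344): 124+261 > 344 → valid
(180,416,635): 180+416 ≤ 635 → not valid
(49,365,425): 49+365 ≤ 425 → not valid
(39,50,90): 39+50 ≤ 90 → not valid
(111,172,199): 111+172 > 199 → valid
(46,192,220): 46+192 > 220 → valid
3 of the 7 triples form a triangle.

3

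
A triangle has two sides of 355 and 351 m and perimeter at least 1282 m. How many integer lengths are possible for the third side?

Triangle inequality: 4 < x < 706. Perimeter ≥ 1282 gives x ≥ 1282 − 355 − 351 = 576.
So 576 ≤ x < 706; integers 576 through 705: 130 values.

130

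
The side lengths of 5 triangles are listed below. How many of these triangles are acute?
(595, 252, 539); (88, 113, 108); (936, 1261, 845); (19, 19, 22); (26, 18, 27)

(595,252,539): 252²+539² = 354025 = 595² → right
(88,113,108): 88²+108² = 19408 > 12769 = 113² → acute
(936,1261,845): 845²+936² = 1590121 = 1261² → right
(19,19,22): 19²+19² = 722 > 484 = 22² → acute
(26,18,27): 18²+26² = 1000 > 729 = 27² → acute
3 of the 5 are acute.

3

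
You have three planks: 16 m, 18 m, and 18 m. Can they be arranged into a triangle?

The longest side is 18, and the other two sum to 34.
Since 34 > 18, the triangle inequality holds.

Yes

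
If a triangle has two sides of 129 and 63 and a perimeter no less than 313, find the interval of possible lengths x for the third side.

Triangle inequality alone gives 66 < x < 192.
The perimeter condition gives x ≥ 313 − 129 − 63 = 121.
Intersecting the two: 121 ≤ x < 192.

121 ≤ x < 192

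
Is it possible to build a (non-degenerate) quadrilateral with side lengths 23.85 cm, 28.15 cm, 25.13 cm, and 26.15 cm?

Yes

A quadrilateral exists iff every side is shorter than the sum of the others — equivalently, the longest side is less than the sum of the rest.
Longest side 28.15 < 75.13 (sum of the remaining 3), so yes.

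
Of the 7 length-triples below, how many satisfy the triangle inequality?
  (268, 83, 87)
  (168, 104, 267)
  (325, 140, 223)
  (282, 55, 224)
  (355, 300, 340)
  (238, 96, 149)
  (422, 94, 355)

(83,87,268): 83+87 ≤ 268 → not valid
(104,168,267): 104+168 > 267 → valid
(140,223,325): 140+223 > 325 → valid
(55,224,282): 55+224 ≤ 282 → not valid
(300,340,355): 300+340 > 355 → valid
(96,149,238): 96+149 > 238 → valid
(94,355,422): 94+355 > 422 → valid
5 of the 7 triples form a triangle.

5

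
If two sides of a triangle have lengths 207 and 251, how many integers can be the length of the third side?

The third side lies in the open interval (44, 458).
Integers from 45 to 457 inclusive: 457 − 45 + 1 = 413.

413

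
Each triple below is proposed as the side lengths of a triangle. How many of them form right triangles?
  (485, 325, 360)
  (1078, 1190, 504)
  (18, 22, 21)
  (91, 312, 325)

(485,325,360): 325²+360² = 235225 = 485² → right
(1078,1190,504): 504²+1078² = 1416100 = 1190² → right
(18,22,21): 18²+21² = 765 > 484 = 22² → acute
(91,312,325): 91²+312² = 105625 = 325² → right
3 of the 4 are right.

3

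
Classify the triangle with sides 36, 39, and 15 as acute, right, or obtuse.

right

Compare the square of the longest side to the sum of squares of the other two: 15² + 36² = 1521 = 39².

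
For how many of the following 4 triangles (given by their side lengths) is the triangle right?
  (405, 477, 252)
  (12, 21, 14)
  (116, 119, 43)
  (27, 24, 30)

(405,477,252): 252²+405² = 227529 = 477² → right
(12,21,14): 12²+14² = 340 < 441 = 21² → obtuse
(116,119,43): 43²+116² = 15305 > 14161 = 119² → acute
(27,24,30): 24²+27² = 1305 > 900 = 30² → acute
1 of the 4 is right.

1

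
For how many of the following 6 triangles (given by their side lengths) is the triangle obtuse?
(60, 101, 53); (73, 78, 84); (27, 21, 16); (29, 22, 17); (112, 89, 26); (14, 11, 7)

5

(60,101,53): 53²+60² = 6409 < 10201 = 101² → obtuse
(73,78,84): 73²+78² = 11413 > 7056 = 84² → acute
(27,21,16): 16²+21² = 697 < 729 = 27² → obtuse
(29,22,17): 17²+22² = 773 < 841 = 29² → obtuse
(112,89,26): 26²+89² = 8597 < 12544 = 112² → obtuse
(14,11,7): 7²+11² = 170 < 196 = 14² → obtuse
5 of the 6 are obtuse.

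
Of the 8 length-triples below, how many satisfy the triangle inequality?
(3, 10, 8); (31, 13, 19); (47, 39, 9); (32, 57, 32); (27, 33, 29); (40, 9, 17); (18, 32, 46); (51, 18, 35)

7

(3,8,10): 3+8 > 10 → valid
(13,19,31): 13+19 > 31 → valid
(9,39,47): 9+39 > 47 → valid
(32,32,57): 32+32 > 57 → valid
(27,29,33): 27+29 > 33 → valid
(9,17,40): 9+17 ≤ 40 → not valid
(18,32,46): 18+32 > 46 → valid
(18,35,51): 18+35 > 51 → valid
7 of the 8 triples form a triangle.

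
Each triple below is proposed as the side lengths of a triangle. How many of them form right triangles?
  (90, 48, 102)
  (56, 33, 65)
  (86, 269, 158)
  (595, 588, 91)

3

(90,48,102): 48²+90² = 10404 = 102² → right
(56,33,65): 33²+56² = 4225 = 65² → right
(86,269,158): 86+158 ≤ 269, not a triangle
(595,588,91): 91²+588² = 354025 = 595² → right
3 of the 4 are right.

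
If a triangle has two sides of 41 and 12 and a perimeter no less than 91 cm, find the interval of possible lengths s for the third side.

38 ≤ s < 53

Triangle inequality alone gives 29 < s < 53.
The perimeter condition gives s ≥ 91 − 41 − 12 = 38.
Intersecting the two: 38 ≤ s < 53.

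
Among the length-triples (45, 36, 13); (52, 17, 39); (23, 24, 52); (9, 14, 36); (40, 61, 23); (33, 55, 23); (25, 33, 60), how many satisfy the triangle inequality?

(13,36,45): 13+36 > 45 → valid
(17,39,52): 17+39 > 52 → valid
(23,24,52): 23+24 ≤ 52 → not valid
(9,14,36): 9+14 ≤ 36 → not valid
(23,40,61): 23+40 > 61 → valid
(23,33,55): 23+33 > 55 → valid
(25,33,60): 25+33 ≤ 60 → not valid
4 of the 7 triples form a triangle.

4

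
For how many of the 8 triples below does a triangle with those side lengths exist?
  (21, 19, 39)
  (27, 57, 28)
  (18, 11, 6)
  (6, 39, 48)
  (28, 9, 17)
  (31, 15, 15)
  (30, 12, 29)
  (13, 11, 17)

3

(19,21,39): 19+21 > 39 → valid
(27,28,57): 27+28 ≤ 57 → not valid
(6,11,18): 6+11 ≤ 18 → not valid
(6,39,48): 6+39 ≤ 48 → not valid
(9,17,28): 9+17 ≤ 28 → not valid
(15,15,31): 15+15 ≤ 31 → not valid
(12,29,30): 12+29 > 30 → valid
(11,13,17): 11+13 > 17 → valid
3 of the 8 triples form a triangle.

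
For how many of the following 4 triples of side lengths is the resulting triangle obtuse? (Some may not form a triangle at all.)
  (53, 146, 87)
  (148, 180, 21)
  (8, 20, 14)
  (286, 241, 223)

1

(53,146,87): 53+87 ≤ 146, not a triangle
(148,180,21): 21+148 ≤ 180, not a triangle
(8,20,14): 8²+14² = 260 < 400 = 20² → obtuse
(286,241,223): 223²+241² = 107810 > 81796 = 286² → acute
1 of the 4 is obtuse.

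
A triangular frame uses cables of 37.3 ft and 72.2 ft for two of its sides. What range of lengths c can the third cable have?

By the triangle inequality, c must be less than 37.3 + 72.2 = 109.5 and greater than |37.3 − 72.2| = 34.9.

34.9 < c < 109.5 (ft)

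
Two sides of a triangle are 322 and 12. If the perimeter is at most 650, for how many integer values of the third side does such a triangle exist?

Triangle inequality: 310 < x < 334. Perimeter ≤ 650 gives x ≤ 650 − 322 − 12 = 316.
So 310 < x ≤ 316; integers 311 through 316: 6 values.

6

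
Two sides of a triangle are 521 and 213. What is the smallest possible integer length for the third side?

The third side must be strictly greater than |521 − 213| = 308.
The smallest integer above 308 is 309.

309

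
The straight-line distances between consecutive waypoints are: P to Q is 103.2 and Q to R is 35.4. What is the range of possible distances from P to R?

67.8 ≤ PR ≤ 138.6

By the triangle inequality, |103.2 − 35.4| ≤ PR ≤ 103.2 + 35.4.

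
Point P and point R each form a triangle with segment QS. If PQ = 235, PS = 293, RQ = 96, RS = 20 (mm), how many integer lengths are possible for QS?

From triangle PQS: 58 < QS < 528.
From triangle RQS: 76 < QS < 116.
Intersection: 76 < QS < 116, so integers 77 through 115: 39 values.

39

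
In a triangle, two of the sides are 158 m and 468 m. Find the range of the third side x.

310 < x < 626

By the triangle inequality, x must be less than 158 + 468 = 626 and greater than |158 − 468| = 310.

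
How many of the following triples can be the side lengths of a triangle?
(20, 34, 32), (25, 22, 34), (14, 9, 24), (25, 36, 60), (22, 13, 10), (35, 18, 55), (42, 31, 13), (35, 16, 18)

(20,32,34): 20+32 > 34 → valid
(22,25,34): 22+25 > 34 → valid
(9,14,24): 9+14 ≤ 24 → not valid
(25,36,60): 25+36 > 60 → valid
(10,13,22): 10+13 > 22 → valid
(18,35,55): 18+35 ≤ 55 → not valid
(13,31,42): 13+31 > 42 → valid
(16,18,35): 16+18 ≤ 35 → not valid
5 of the 8 triples form a triangle.

5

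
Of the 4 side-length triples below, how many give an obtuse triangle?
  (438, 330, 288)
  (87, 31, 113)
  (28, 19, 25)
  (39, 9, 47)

2

(438,330,288): 288²+330² = 191844 = 438² → right
(87,31,113): 31²+87² = 8530 < 12769 = 113² → obtuse
(28,19,25): 19²+25² = 986 > 784 = 28² → acute
(39,9,47): 9²+39² = 1602 < 2209 = 47² → obtuse
2 of the 4 are obtuse.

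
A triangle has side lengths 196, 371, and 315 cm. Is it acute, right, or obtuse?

right

Compare the square of the longest side to the sum of squares of the other two: 196² + 315² = 137641 = 371².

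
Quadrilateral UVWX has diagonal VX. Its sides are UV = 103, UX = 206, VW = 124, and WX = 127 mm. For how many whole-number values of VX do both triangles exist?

147

From triangle UVX: 103 < VX < 309.
From triangle WVX: 3 < VX < 251.
Intersection: 103 < VX < 251, so integers 104 through 250: 147 values.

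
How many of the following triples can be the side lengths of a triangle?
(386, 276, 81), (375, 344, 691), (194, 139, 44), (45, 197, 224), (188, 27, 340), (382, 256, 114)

2

(81,276,386): 81+276 ≤ 386 → not valid
(344,375,691): 344+375 > 691 → valid
(44,139,194): 44+139 ≤ 194 → not valid
(45,197,224): 45+197 > 224 → valid
(27,188,340): 27+188 ≤ 340 → not valid
(114,256,382): 114+256 ≤ 382 → not valid
2 of the 6 triples form a triangle.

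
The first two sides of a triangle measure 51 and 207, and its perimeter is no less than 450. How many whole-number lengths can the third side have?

Triangle inequality: 156 < x < 258. Perimeter ≥ 450 gives x ≥ 450 − 51 − 207 = 192.
So 192 ≤ x < 258; integers 192 through 257: 66 values.

66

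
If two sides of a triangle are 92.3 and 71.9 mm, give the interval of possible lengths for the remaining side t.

20.4 < t < 164.2 (mm)

By the triangle inequality, t must be less than 92.3 + 71.9 = 164.2 and greater than |92.3 − 71.9| = 20.4.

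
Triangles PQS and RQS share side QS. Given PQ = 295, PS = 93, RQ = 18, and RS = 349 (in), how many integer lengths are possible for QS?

From triangle PQS: 202 < QS < 388.
From triangle RQS: 331 < QS < 367.
Intersection: 331 < QS < 367, so integers 332 through 366: 35 values.

35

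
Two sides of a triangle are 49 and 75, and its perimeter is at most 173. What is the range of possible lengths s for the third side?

Triangle inequality alone gives 26 < s < 124.
The perimeter condition gives s ≤ 173 − 49 − 75 = 49.
Intersecting the two: 26 < s ≤ 49.

26 < s ≤ 49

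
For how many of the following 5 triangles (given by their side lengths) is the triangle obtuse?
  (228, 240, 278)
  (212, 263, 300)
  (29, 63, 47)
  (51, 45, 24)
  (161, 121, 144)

(228,240,278): 228²+240² = 109584 > 77284 = 278² → acute
(212,263,300): 212²+263² = 114113 > 90000 = 300² → acute
(29,63,47): 29²+47² = 3050 < 3969 = 63² → obtuse
(51,45,24): 24²+45² = 2601 = 51² → right
(161,121,144): 121²+144² = 35377 > 25921 = 161² → acute
1 of the 5 is obtuse.

1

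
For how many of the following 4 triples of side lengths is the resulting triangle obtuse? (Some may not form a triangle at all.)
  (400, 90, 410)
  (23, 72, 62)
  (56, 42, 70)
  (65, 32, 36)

2

(400,90,410): 90²+400² = 168100 = 410² → right
(23,72,62): 23²+62² = 4373 < 5184 = 72² → obtuse
(56,42,70): 42²+56² = 4900 = 70² → right
(65,32,36): 32²+36² = 2320 < 4225 = 65² → obtuse
2 of the 4 are obtuse.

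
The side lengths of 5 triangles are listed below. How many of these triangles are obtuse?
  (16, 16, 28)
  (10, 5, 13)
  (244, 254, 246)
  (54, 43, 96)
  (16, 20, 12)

3

(16,16,28): 16²+16² = 512 < 784 = 28² → obtuse
(10,5,13): 5²+10² = 125 < 169 = 13² → obtuse
(244,254,246): 244²+246² = 120052 > 64516 = 254² → acute
(54,43,96): 43²+54² = 4765 < 9216 = 96² → obtuse
(16,20,12): 12²+16² = 400 = 20² → right
3 of the 5 are obtuse.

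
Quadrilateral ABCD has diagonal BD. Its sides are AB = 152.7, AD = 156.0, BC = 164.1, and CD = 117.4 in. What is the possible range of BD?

46.7 < BD < 281.5

From triangle ABD: |152.7 − 156.0| < BD < 152.7 + 156.0, i.e. 3.3 < BD < 308.7.
From triangle CBD: 46.7 < BD < 281.5.
Both must hold, so BD lies in the intersection.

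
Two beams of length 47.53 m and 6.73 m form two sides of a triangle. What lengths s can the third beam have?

40.80 < s < 54.26 (m)

By the triangle inequality, s must be less than 47.53 + 6.73 = 54.26 and greater than |47.53 − 6.73| = 40.80.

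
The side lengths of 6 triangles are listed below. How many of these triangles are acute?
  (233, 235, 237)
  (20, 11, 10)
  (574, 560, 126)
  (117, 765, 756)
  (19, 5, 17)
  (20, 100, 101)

(233,235,237): 233²+235² = 109514 > 56169 = 237² → acute
(20,11,10): 10²+11² = 221 < 400 = 20² → obtuse
(574,560,126): 126²+560² = 329476 = 574² → right
(117,765,756): 117²+756² = 585225 = 765² → right
(19,5,17): 5²+17² = 314 < 361 = 19² → obtuse
(20,100,101): 20²+100² = 10400 > 10201 = 101² → acute
2 of the 6 are acute.

2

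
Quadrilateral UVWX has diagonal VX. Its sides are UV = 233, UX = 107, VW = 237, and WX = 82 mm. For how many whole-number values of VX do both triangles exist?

163

From triangle UVX: 126 < VX < 340.
From triangle WVX: 155 < VX < 319.
Intersection: 155 < VX < 319, so integers 156 through 318: 163 values.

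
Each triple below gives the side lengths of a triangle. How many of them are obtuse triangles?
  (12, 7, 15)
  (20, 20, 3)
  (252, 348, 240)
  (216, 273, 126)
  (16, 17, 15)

2

(12,7,15): 7²+12² = 193 < 225 = 15² → obtuse
(20,20,3): 3²+20² = 409 > 400 = 20² → acute
(252,348,240): 240²+252² = 121104 = 348² → right
(216,273,126): 126²+216² = 62532 < 74529 = 273² → obtuse
(16,17,15): 15²+16² = 481 > 289 = 17² → acute
2 of the 5 are obtuse.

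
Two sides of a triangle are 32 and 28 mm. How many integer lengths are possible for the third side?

The third side lies in the open interval (4, 60).
Integers from 5 to 59 inclusive: 59 − 5 + 1 = 55.

55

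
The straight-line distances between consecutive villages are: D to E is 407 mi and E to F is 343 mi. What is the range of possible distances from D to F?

64 ≤ DF ≤ 750 mi

By the triangle inequality, |407 − 343| ≤ DF ≤ 407 + 343.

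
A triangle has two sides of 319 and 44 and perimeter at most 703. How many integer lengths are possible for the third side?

Triangle inequality: 275 < x < 363. Perimeter ≤ 703 gives x ≤ 703 − 319 − 44 = 340.
So 275 < x ≤ 340; integers 276 through 340: 65 values.

65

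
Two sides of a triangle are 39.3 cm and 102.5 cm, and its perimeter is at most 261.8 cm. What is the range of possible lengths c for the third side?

63.2 < c ≤ 120.0 cm

Triangle inequality alone gives 63.2 < c < 141.8.
The perimeter condition gives c ≤ 261.8 − 39.3 − 102.5 = 120.0.
Intersecting the two: 63.2 < c ≤ 120.0.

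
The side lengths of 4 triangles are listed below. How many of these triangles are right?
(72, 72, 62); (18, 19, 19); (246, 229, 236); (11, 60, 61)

(72,72,62): 62²+72² = 9028 > 5184 = 72² → acute
(18,19,19): 18²+19² = 685 > 361 = 19² → acute
(246,229,236): 229²+236² = 108137 > 60516 = 246² → acute
(11,60,61): 11²+60² = 3721 = 61² → right
1 of the 4 is right.

1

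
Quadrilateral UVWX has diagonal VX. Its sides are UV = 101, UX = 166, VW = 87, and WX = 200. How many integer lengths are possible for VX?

153

From triangle UVX: 65 < VX < 267.
From triangle WVX: 113 < VX < 287.
Intersection: 113 < VX < 267, so integers 114 through 266: 153 values.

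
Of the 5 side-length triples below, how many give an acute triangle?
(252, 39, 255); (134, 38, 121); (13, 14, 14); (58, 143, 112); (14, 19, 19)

2

(252,39,255): 39²+252² = 65025 = 255² → right
(134,38,121): 38²+121² = 16085 < 17956 = 134² → obtuse
(13,14,14): 13²+14² = 365 > 196 = 14² → acute
(58,143,112): 58²+112² = 15908 < 20449 = 143² → obtuse
(14,19,19): 14²+19² = 557 > 361 = 19² → acute
2 of the 5 are acute.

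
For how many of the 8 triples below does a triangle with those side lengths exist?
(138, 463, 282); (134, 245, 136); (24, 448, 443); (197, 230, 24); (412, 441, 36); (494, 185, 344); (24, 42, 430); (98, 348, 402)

(138,282,463): 138+282 ≤ 463 → not valid
(134,136,245): 134+136 > 245 → valid
(24,443,448): 24+443 > 448 → valid
(24,197,230): 24+197 ≤ 230 → not valid
(36,412,441): 36+412 > 441 → valid
(185,344,494): 185+344 > 494 → valid
(24,42,430): 24+42 ≤ 430 → not valid
(98,348,402): 98+348 > 402 → valid
5 of the 8 triples form a triangle.

5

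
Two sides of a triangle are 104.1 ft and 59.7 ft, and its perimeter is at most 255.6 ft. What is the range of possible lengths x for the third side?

44.4 < x ≤ 91.8 ft

Triangle inequality alone gives 44.4 < x < 163.8.
The perimeter condition gives x ≤ 255.6 − 104.1 − 59.7 = 91.8.
Intersecting the two: 44.4 < x ≤ 91.8.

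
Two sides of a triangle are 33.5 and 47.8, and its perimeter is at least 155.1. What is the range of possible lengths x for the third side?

Triangle inequality alone gives 14.3 < x < 81.3.
The perimeter condition gives x ≥ 155.1 − 33.5 − 47.8 = 73.8.
Intersecting the two: 73.8 ≤ x < 81.3.

73.8 ≤ x < 81.3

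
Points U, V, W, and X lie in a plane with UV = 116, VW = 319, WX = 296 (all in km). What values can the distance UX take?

The maximum is all hops collinear in one direction: 116 + 319 + 296 = 731.
The longest hop is 319; the others sum to 412. Since 319 ≤ 412, the path can fold back on itself completely, so the minimum distance is 0.

0 ≤ UX ≤ 731 km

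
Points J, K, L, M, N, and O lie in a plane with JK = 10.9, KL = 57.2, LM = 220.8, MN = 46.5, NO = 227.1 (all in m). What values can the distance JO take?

0 ≤ JO ≤ 562.5 m

The maximum is all hops collinear in one direction: 10.9 + 57.2 + 220.8 + 46.5 + 227.1 = 562.5.
The longest hop is 227.1; the others sum to 335.4. Since 227.1 ≤ 335.4, the path can fold back on itself completely, so the minimum distance is 0.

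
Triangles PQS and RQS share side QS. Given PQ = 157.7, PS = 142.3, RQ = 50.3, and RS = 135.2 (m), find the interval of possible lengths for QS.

84.9 < QS < 185.5

From triangle PQS: |157.7 − 142.3| < QS < 157.7 + 142.3, i.e. 15.4 < QS < 300.0.
From triangle RQS: 84.9 < QS < 185.5.
Both must hold, so QS lies in the intersection.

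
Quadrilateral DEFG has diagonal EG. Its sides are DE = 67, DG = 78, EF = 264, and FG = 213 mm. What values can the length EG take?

51 < EG < 145

From triangle DEG: |67 − 78| < EG < 67 + 78, i.e. 11 < EG < 145.
From triangle FEG: 51 < EG < 477.
Both must hold, so EG lies in the intersection.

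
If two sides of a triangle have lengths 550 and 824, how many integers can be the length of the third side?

The third side lies in the open interval (274, 1374).
Integers from 275 to 1373 inclusive: 1373 − 275 + 1 = 1099.

1099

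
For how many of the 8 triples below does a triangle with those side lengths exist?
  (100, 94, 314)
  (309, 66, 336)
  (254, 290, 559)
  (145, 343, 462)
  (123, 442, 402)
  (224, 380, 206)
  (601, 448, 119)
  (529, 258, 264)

(94,100,314): 94+100 ≤ 314 → not valid
(66,309,336): 66+309 > 336 → valid
(254,290,559): 254+290 ≤ 559 → not valid
(145,343,462): 145+343 > 462 → valid
(123,402,442): 123+402 > 442 → valid
(206,224,380): 206+224 > 380 → valid
(119,448,601): 119+448 ≤ 601 → not valid
(258,264,529): 258+264 ≤ 529 → not valid
4 of the 8 triples form a triangle.

4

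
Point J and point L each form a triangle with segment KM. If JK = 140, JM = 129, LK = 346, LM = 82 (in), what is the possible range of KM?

264 < KM < 269

From triangle JKM: |140 − 129| < KM < 140 + 129, i.e. 11 < KM < 269.
From triangle LKM: 264 < KM < 428.
Both must hold, so KM lies in the intersection.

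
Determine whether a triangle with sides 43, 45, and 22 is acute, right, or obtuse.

Compare the square of the longest side to the sum of squares of the other two: 22² + 43² = 2333 > 2025 = 45².

acute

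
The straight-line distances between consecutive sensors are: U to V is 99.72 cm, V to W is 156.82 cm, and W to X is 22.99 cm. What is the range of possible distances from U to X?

The maximum is all hops collinear in one direction: 99.72 + 156.82 + 22.99 = 279.53.
The longest hop is 156.82; the others sum to 122.71. Folding the others back against it leaves at least 156.82 − 122.71 = 34.11.

34.11 ≤ UX ≤ 279.53 cm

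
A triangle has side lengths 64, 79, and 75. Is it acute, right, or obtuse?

acute

Compare the square of the longest side to the sum of squares of the other two: 64² + 75² = 9721 > 6241 = 79².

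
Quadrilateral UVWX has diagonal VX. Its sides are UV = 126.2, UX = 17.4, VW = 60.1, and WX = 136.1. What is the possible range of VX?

108.8 < VX < 143.6

From triangle UVX: |126.2 − 17.4| < VX < 126.2 + 17.4, i.e. 108.8 < VX < 143.6.
From triangle WVX: 76.0 < VX < 196.2.
Both must hold, so VX lies in the intersection.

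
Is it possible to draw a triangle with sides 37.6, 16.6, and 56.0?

No

The longest side is 56.0, but the other two sum to only 54.2.
54.2 < 56.0, so the triangle inequality fails.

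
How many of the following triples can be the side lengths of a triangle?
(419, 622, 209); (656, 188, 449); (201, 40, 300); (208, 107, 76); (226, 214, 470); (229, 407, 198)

2

(209,419,622): 209+419 > 622 → valid
(188,449,656): 188+449 ≤ 656 → not valid
(40,201,300): 40+201 ≤ 300 → not valid
(76,107,208): 76+107 ≤ 208 → not valid
(214,226,470): 214+226 ≤ 470 → not valid
(198,229,407): 198+229 > 407 → valid
2 of the 6 triples form a triangle.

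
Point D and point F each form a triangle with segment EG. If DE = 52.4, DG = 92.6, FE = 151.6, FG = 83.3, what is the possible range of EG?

From triangle DEG: |52.4 − 92.6| < EG < 52.4 + 92.6, i.e. 40.2 < EG < 145.0.
From triangle FEG: 68.3 < EG < 234.9.
Both must hold, so EG lies in the intersection.

68.3 < EG < 145.0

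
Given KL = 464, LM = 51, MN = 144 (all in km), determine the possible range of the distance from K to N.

The maximum is all hops collinear in one direction: 464 + 51 + 144 = 659.
The longest hop is 464; the others sum to 195. Folding the others back against it leaves at least 464 − 195 = 269.

269 ≤ KN ≤ 659 km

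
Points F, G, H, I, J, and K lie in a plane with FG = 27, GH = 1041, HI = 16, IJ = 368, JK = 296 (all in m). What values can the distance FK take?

The maximum is all hops collinear in one direction: 27 + 1041 + 16 + 368 + 296 = 1748.
The longest hop is 1041; the others sum to 707. Folding the others back against it leaves at least 1041 − 707 = 334.

334 ≤ FK ≤ 1748 m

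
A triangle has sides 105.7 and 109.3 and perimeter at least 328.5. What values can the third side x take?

113.5 ≤ x < 215.0

Triangle inequality alone gives 3.6 < x < 215.0.
The perimeter condition gives x ≥ 328.5 − 105.7 − 109.3 = 113.5.
Intersecting the two: 113.5 ≤ x < 215.0.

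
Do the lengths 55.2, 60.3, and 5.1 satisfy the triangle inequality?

The two shorter sides sum to 60.3, exactly equal to the longest side 60.3.
That gives only a degenerate (flat) triangle — the inequality must be strict.

No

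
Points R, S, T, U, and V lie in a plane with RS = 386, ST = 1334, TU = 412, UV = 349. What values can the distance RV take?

187 ≤ RV ≤ 2481

The maximum is all hops collinear in one direction: 386 + 1334 + 412 + 349 = 2481.
The longest hop is 1334; the others sum to 1147. Folding the others back against it leaves at least 1334 − 1147 = 187.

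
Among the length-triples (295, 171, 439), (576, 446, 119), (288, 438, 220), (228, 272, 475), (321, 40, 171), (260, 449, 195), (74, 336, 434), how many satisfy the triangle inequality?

(171,295,439): 171+295 > 439 → valid
(119,446,576): 119+446 ≤ 576 → not valid
(220,288,438): 220+288 > 438 → valid
(228,272,475): 228+272 > 475 → valid
(40,171,321): 40+171 ≤ 321 → not valid
(195,260,449): 195+260 > 449 → valid
(74,336,434): 74+336 ≤ 434 → not valid
4 of the 7 triples form a triangle.

4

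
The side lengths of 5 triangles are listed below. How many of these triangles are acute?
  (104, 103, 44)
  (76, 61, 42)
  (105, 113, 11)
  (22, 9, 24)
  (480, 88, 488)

1

(104,103,44): 44²+103² = 12545 > 10816 = 104² → acute
(76,61,42): 42²+61² = 5485 < 5776 = 76² → obtuse
(105,113,11): 11²+105² = 11146 < 12769 = 113² → obtuse
(22,9,24): 9²+22² = 565 < 576 = 24² → obtuse
(480,88,488): 88²+480² = 238144 = 488² → right
1 of the 5 is acute.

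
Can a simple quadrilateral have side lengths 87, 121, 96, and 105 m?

A quadrilateral exists iff every side is shorter than the sum of the others — equivalently, the longest side is less than the sum of the rest.
Longest side 121 < 288 (sum of the remaining 3), so yes.

Yes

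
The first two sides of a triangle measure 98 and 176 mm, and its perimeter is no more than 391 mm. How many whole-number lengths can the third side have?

Triangle inequality: 78 < x < 274. Perimeter ≤ 391 gives x ≤ 391 − 98 − 176 = 117.
So 78 < x ≤ 117; integers 79 through 117: 39 values.

39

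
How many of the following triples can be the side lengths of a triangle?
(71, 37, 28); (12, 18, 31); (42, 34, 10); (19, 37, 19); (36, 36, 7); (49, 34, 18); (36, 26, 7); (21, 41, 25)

5

(28,37,71): 28+37 ≤ 71 → not valid
(12,18,31): 12+18 ≤ 31 → not valid
(10,34,42): 10+34 > 42 → valid
(19,19,37): 19+19 > 37 → valid
(7,36,36): 7+36 > 36 → valid
(18,34,49): 18+34 > 49 → valid
(7,26,36): 7+26 ≤ 36 → not valid
(21,25,41): 21+25 > 41 → valid
5 of the 8 triples form a triangle.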